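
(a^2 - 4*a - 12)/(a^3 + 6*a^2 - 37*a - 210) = (a + 2)/(a^2 + 12*a + 35)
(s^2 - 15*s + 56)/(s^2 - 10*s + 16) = (s - 7)/(s - 2)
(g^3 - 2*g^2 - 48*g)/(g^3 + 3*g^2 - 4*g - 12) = g*(g^2 - 2*g - 48)/(g^3 + 3*g^2 - 4*g - 12)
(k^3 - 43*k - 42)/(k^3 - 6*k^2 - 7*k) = (k + 6)/k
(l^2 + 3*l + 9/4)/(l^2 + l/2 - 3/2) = (l + 3/2)/(l - 1)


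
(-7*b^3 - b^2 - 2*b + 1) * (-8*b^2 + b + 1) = 56*b^5 + b^4 + 8*b^3 - 11*b^2 - b + 1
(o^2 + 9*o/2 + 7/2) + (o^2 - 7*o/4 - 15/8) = 2*o^2 + 11*o/4 + 13/8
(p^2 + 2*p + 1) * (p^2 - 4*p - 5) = p^4 - 2*p^3 - 12*p^2 - 14*p - 5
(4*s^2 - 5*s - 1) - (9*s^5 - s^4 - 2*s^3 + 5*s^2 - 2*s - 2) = -9*s^5 + s^4 + 2*s^3 - s^2 - 3*s + 1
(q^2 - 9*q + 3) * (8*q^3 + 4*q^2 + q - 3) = 8*q^5 - 68*q^4 - 11*q^3 + 30*q - 9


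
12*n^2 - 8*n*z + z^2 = (-6*n + z)*(-2*n + z)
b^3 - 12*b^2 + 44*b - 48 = (b - 6)*(b - 4)*(b - 2)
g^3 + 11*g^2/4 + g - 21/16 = (g - 1/2)*(g + 3/2)*(g + 7/4)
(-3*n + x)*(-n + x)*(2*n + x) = 6*n^3 - 5*n^2*x - 2*n*x^2 + x^3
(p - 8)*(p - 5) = p^2 - 13*p + 40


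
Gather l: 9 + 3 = 12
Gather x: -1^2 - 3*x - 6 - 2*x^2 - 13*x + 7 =-2*x^2 - 16*x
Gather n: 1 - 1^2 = 0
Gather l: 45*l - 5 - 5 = 45*l - 10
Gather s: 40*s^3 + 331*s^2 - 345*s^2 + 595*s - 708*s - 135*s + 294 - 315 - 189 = 40*s^3 - 14*s^2 - 248*s - 210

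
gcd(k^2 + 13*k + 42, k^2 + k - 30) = k + 6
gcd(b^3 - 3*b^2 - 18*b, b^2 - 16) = 1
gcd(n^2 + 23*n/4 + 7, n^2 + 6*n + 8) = n + 4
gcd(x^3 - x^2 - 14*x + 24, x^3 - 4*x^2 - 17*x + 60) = x^2 + x - 12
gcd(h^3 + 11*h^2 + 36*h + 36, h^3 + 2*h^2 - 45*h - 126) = h^2 + 9*h + 18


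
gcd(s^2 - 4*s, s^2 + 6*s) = s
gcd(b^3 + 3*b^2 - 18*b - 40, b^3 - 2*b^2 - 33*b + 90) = 1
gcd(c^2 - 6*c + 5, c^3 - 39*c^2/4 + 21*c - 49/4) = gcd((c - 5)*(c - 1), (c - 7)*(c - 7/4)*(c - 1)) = c - 1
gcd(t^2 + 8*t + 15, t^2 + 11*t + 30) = t + 5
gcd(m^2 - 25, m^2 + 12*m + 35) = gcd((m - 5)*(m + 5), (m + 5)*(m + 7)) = m + 5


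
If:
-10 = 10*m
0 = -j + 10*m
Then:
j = -10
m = -1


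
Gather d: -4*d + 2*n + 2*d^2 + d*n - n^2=2*d^2 + d*(n - 4) - n^2 + 2*n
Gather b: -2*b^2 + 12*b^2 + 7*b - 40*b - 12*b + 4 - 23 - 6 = 10*b^2 - 45*b - 25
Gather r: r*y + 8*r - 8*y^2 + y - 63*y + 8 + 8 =r*(y + 8) - 8*y^2 - 62*y + 16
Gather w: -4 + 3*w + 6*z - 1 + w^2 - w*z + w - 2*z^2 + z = w^2 + w*(4 - z) - 2*z^2 + 7*z - 5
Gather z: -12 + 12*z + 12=12*z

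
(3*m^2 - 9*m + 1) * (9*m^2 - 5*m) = 27*m^4 - 96*m^3 + 54*m^2 - 5*m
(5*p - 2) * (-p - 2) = -5*p^2 - 8*p + 4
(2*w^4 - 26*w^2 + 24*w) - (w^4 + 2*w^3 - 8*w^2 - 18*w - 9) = w^4 - 2*w^3 - 18*w^2 + 42*w + 9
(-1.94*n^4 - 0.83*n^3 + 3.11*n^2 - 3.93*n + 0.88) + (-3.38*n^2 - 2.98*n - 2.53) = -1.94*n^4 - 0.83*n^3 - 0.27*n^2 - 6.91*n - 1.65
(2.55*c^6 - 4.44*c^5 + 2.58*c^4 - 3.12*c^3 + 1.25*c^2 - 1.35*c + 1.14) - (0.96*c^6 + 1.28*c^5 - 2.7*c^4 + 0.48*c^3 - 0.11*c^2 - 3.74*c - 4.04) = 1.59*c^6 - 5.72*c^5 + 5.28*c^4 - 3.6*c^3 + 1.36*c^2 + 2.39*c + 5.18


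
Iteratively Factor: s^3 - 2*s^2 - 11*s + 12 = (s - 1)*(s^2 - s - 12) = (s - 1)*(s + 3)*(s - 4)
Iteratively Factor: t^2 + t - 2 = (t - 1)*(t + 2)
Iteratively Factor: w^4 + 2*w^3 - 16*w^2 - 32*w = (w)*(w^3 + 2*w^2 - 16*w - 32) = w*(w + 4)*(w^2 - 2*w - 8) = w*(w + 2)*(w + 4)*(w - 4)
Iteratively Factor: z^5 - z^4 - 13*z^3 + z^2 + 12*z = (z)*(z^4 - z^3 - 13*z^2 + z + 12) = z*(z + 3)*(z^3 - 4*z^2 - z + 4) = z*(z - 1)*(z + 3)*(z^2 - 3*z - 4) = z*(z - 1)*(z + 1)*(z + 3)*(z - 4)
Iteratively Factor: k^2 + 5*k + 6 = (k + 3)*(k + 2)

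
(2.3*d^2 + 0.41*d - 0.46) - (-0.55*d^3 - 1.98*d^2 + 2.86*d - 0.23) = 0.55*d^3 + 4.28*d^2 - 2.45*d - 0.23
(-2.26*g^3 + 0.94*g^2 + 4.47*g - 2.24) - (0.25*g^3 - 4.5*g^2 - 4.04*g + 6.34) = -2.51*g^3 + 5.44*g^2 + 8.51*g - 8.58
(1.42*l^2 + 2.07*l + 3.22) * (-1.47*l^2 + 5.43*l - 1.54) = -2.0874*l^4 + 4.6677*l^3 + 4.3199*l^2 + 14.2968*l - 4.9588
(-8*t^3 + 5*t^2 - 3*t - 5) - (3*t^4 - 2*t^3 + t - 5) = -3*t^4 - 6*t^3 + 5*t^2 - 4*t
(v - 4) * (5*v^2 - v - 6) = 5*v^3 - 21*v^2 - 2*v + 24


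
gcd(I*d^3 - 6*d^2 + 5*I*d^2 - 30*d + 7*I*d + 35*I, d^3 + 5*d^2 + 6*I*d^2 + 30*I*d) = d + 5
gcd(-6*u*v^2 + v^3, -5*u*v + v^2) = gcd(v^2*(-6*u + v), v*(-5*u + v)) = v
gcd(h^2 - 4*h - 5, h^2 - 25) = h - 5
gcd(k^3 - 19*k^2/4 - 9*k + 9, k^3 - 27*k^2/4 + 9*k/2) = k^2 - 27*k/4 + 9/2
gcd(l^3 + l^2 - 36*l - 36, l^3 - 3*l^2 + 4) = l + 1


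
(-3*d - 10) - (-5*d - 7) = 2*d - 3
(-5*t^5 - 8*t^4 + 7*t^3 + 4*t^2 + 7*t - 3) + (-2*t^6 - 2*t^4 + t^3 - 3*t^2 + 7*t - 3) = -2*t^6 - 5*t^5 - 10*t^4 + 8*t^3 + t^2 + 14*t - 6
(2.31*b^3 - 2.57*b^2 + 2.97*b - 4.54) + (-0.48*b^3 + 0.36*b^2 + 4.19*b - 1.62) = 1.83*b^3 - 2.21*b^2 + 7.16*b - 6.16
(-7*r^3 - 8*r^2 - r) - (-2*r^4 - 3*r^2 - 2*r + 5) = 2*r^4 - 7*r^3 - 5*r^2 + r - 5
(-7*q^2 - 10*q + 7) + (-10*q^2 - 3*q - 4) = -17*q^2 - 13*q + 3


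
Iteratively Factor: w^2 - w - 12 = (w + 3)*(w - 4)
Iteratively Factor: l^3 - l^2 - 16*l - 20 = (l + 2)*(l^2 - 3*l - 10) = (l - 5)*(l + 2)*(l + 2)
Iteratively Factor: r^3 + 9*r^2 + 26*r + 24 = (r + 2)*(r^2 + 7*r + 12) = (r + 2)*(r + 3)*(r + 4)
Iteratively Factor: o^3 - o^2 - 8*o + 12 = (o + 3)*(o^2 - 4*o + 4) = (o - 2)*(o + 3)*(o - 2)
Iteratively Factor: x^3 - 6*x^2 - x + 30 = (x + 2)*(x^2 - 8*x + 15) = (x - 5)*(x + 2)*(x - 3)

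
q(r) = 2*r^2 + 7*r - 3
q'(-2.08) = -1.32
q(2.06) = 19.91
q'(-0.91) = 3.36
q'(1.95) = 14.80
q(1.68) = 14.40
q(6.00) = 111.00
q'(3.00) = 19.00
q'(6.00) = 31.00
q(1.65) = 14.00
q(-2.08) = -8.91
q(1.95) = 18.26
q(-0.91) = -7.71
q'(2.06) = 15.24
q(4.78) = 76.16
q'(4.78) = 26.12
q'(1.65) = 13.60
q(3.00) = 36.00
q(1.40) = 10.72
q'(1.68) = 13.72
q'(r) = 4*r + 7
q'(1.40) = 12.60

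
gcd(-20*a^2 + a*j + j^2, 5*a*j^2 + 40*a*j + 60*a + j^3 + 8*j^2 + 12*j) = 5*a + j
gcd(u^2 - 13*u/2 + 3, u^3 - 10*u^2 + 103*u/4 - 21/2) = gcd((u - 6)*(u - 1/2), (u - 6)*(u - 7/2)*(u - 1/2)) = u^2 - 13*u/2 + 3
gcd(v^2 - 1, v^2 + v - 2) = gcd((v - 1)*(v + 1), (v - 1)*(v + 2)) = v - 1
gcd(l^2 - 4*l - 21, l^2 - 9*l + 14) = l - 7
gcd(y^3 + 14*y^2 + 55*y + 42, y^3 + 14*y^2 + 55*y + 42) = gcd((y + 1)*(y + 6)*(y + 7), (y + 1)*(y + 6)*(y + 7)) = y^3 + 14*y^2 + 55*y + 42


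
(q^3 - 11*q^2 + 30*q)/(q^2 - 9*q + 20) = q*(q - 6)/(q - 4)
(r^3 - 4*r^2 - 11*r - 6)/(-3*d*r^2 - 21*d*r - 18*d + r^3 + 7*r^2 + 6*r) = (r^2 - 5*r - 6)/(-3*d*r - 18*d + r^2 + 6*r)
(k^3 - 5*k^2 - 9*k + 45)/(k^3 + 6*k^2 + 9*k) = (k^2 - 8*k + 15)/(k*(k + 3))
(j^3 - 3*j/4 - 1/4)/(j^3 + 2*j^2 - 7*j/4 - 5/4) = (2*j + 1)/(2*j + 5)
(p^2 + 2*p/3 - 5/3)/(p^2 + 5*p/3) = (p - 1)/p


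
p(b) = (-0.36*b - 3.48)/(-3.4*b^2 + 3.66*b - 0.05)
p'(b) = (-0.36*b - 3.48)*(6.8*b - 3.66)/(-3.4*b^2 + 3.66*b - 0.05)^2 - 0.36/(-3.4*b^2 + 3.66*b - 0.05)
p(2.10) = 0.58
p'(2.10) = -0.78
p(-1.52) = 0.22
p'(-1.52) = 0.25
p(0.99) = -15.91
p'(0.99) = -204.31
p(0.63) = -4.09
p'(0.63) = -3.21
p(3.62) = 0.15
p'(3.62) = -0.09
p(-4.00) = 0.03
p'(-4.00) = 0.02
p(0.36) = -4.36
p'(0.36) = 5.96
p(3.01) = 0.23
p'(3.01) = -0.18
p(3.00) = 0.23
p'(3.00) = -0.18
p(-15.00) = -0.00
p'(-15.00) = 0.00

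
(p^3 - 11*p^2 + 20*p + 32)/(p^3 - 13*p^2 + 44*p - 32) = (p + 1)/(p - 1)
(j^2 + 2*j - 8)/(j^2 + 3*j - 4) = (j - 2)/(j - 1)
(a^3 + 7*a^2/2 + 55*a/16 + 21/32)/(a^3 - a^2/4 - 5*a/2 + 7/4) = (8*a^2 + 14*a + 3)/(8*(a^2 - 2*a + 1))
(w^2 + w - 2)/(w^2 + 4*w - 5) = (w + 2)/(w + 5)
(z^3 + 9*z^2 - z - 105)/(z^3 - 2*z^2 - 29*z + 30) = (z^2 + 4*z - 21)/(z^2 - 7*z + 6)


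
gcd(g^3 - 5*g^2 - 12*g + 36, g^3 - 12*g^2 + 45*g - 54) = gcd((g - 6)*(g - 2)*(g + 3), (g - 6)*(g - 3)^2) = g - 6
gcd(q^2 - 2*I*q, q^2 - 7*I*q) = q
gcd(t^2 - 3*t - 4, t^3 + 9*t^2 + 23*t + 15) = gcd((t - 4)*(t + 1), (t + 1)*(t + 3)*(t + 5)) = t + 1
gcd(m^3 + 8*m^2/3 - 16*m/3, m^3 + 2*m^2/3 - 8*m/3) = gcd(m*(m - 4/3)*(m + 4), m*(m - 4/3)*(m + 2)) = m^2 - 4*m/3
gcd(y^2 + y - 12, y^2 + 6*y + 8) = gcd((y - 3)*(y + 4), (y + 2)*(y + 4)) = y + 4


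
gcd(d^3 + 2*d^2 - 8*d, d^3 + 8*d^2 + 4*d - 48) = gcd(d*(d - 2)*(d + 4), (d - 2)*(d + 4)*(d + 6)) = d^2 + 2*d - 8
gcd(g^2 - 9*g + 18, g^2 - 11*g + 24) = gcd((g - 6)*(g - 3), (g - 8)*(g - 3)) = g - 3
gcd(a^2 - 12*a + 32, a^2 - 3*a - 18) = 1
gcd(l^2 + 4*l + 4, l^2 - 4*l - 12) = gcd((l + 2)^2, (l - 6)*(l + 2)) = l + 2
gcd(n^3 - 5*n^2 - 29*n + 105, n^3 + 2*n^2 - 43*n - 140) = n^2 - 2*n - 35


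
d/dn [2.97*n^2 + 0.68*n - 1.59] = 5.94*n + 0.68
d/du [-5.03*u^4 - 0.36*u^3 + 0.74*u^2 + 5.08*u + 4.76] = -20.12*u^3 - 1.08*u^2 + 1.48*u + 5.08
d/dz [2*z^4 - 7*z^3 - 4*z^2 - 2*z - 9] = 8*z^3 - 21*z^2 - 8*z - 2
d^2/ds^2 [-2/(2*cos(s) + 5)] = 4*(-5*cos(s) + cos(2*s) - 3)/(2*cos(s) + 5)^3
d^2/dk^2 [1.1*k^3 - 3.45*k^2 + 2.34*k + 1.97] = 6.6*k - 6.9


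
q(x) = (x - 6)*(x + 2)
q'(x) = 2*x - 4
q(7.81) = 17.76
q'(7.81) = 11.62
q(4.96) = -7.24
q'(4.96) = 5.92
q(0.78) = -14.51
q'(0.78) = -2.44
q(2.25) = -15.94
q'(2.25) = 0.50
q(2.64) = -15.59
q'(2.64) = 1.28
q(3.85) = -12.58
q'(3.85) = 3.70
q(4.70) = -8.71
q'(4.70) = 5.40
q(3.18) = -14.61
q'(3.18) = 2.36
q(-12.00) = 180.00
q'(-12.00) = -28.00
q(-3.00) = 9.00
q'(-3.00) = -10.00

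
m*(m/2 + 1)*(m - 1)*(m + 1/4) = m^4/2 + 5*m^3/8 - 7*m^2/8 - m/4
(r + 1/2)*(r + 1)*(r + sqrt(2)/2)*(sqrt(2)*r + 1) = sqrt(2)*r^4 + 2*r^3 + 3*sqrt(2)*r^3/2 + sqrt(2)*r^2 + 3*r^2 + r + 3*sqrt(2)*r/4 + sqrt(2)/4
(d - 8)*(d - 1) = d^2 - 9*d + 8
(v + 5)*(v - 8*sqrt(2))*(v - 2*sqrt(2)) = v^3 - 10*sqrt(2)*v^2 + 5*v^2 - 50*sqrt(2)*v + 32*v + 160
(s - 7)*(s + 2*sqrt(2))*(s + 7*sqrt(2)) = s^3 - 7*s^2 + 9*sqrt(2)*s^2 - 63*sqrt(2)*s + 28*s - 196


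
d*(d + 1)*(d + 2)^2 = d^4 + 5*d^3 + 8*d^2 + 4*d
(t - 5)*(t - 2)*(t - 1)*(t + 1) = t^4 - 7*t^3 + 9*t^2 + 7*t - 10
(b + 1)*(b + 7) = b^2 + 8*b + 7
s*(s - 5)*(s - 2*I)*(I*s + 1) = I*s^4 + 3*s^3 - 5*I*s^3 - 15*s^2 - 2*I*s^2 + 10*I*s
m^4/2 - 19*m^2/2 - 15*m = m*(m/2 + 1)*(m - 5)*(m + 3)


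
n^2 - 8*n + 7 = (n - 7)*(n - 1)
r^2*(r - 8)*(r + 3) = r^4 - 5*r^3 - 24*r^2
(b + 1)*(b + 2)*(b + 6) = b^3 + 9*b^2 + 20*b + 12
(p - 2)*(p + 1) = p^2 - p - 2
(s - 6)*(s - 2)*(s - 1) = s^3 - 9*s^2 + 20*s - 12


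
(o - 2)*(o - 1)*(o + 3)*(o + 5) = o^4 + 5*o^3 - 7*o^2 - 29*o + 30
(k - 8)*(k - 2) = k^2 - 10*k + 16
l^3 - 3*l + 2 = (l - 1)^2*(l + 2)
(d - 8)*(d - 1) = d^2 - 9*d + 8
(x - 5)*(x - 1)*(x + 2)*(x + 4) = x^4 - 23*x^2 - 18*x + 40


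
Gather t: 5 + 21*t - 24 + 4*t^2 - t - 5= 4*t^2 + 20*t - 24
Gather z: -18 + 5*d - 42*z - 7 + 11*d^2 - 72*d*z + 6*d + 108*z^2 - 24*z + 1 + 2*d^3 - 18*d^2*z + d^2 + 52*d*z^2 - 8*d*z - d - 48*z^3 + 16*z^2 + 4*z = 2*d^3 + 12*d^2 + 10*d - 48*z^3 + z^2*(52*d + 124) + z*(-18*d^2 - 80*d - 62) - 24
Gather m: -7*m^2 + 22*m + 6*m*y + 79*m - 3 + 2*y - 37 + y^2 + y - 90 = -7*m^2 + m*(6*y + 101) + y^2 + 3*y - 130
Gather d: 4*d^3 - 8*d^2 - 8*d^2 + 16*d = 4*d^3 - 16*d^2 + 16*d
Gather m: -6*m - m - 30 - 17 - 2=-7*m - 49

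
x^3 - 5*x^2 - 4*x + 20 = (x - 5)*(x - 2)*(x + 2)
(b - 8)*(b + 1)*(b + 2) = b^3 - 5*b^2 - 22*b - 16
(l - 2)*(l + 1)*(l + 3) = l^3 + 2*l^2 - 5*l - 6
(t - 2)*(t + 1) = t^2 - t - 2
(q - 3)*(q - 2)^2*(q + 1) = q^4 - 6*q^3 + 9*q^2 + 4*q - 12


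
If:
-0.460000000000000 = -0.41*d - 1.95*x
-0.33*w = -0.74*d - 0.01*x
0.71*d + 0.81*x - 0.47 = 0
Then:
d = 0.52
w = 1.16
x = 0.13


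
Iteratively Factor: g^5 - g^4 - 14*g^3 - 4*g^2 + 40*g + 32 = (g + 1)*(g^4 - 2*g^3 - 12*g^2 + 8*g + 32) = (g - 2)*(g + 1)*(g^3 - 12*g - 16) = (g - 4)*(g - 2)*(g + 1)*(g^2 + 4*g + 4) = (g - 4)*(g - 2)*(g + 1)*(g + 2)*(g + 2)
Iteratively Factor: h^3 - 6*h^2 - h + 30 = (h - 5)*(h^2 - h - 6) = (h - 5)*(h - 3)*(h + 2)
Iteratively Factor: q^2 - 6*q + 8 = (q - 2)*(q - 4)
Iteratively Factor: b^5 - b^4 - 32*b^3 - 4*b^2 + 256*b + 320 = (b - 5)*(b^4 + 4*b^3 - 12*b^2 - 64*b - 64) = (b - 5)*(b - 4)*(b^3 + 8*b^2 + 20*b + 16) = (b - 5)*(b - 4)*(b + 4)*(b^2 + 4*b + 4) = (b - 5)*(b - 4)*(b + 2)*(b + 4)*(b + 2)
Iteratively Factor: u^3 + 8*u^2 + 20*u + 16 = (u + 2)*(u^2 + 6*u + 8) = (u + 2)*(u + 4)*(u + 2)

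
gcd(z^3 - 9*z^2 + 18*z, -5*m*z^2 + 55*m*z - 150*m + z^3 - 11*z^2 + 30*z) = z - 6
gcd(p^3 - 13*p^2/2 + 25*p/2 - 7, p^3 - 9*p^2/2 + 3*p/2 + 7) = p^2 - 11*p/2 + 7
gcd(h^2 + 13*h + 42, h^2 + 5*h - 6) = h + 6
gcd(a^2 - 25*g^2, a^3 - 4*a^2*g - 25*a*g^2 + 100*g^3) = a^2 - 25*g^2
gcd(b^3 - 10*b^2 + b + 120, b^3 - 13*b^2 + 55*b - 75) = b - 5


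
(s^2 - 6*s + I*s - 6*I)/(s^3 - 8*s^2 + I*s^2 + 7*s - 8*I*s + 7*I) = (s - 6)/(s^2 - 8*s + 7)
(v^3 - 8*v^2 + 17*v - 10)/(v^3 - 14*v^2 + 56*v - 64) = (v^2 - 6*v + 5)/(v^2 - 12*v + 32)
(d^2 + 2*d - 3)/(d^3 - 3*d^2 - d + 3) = (d + 3)/(d^2 - 2*d - 3)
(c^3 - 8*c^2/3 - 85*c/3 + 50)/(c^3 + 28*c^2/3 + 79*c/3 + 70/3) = (3*c^2 - 23*c + 30)/(3*c^2 + 13*c + 14)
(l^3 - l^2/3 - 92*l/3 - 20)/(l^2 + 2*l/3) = l - 1 - 30/l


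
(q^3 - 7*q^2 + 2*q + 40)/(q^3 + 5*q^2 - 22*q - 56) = (q - 5)/(q + 7)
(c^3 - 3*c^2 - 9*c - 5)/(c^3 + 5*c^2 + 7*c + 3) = (c - 5)/(c + 3)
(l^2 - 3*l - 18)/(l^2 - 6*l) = (l + 3)/l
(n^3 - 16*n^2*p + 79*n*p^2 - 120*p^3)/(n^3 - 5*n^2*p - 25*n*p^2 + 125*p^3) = (-n^2 + 11*n*p - 24*p^2)/(-n^2 + 25*p^2)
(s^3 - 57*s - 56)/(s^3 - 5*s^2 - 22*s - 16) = (s + 7)/(s + 2)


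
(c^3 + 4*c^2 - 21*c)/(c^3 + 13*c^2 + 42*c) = (c - 3)/(c + 6)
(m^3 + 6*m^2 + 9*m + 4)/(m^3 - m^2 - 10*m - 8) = (m^2 + 5*m + 4)/(m^2 - 2*m - 8)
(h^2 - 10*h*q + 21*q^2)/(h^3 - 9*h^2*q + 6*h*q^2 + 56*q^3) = (-h + 3*q)/(-h^2 + 2*h*q + 8*q^2)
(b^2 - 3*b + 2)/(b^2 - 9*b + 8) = (b - 2)/(b - 8)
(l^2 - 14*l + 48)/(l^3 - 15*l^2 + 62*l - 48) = 1/(l - 1)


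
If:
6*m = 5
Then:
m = 5/6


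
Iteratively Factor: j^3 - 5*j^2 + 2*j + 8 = (j - 4)*(j^2 - j - 2) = (j - 4)*(j + 1)*(j - 2)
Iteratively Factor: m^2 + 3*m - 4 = (m - 1)*(m + 4)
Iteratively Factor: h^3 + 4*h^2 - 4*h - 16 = (h + 2)*(h^2 + 2*h - 8) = (h + 2)*(h + 4)*(h - 2)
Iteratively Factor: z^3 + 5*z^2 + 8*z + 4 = (z + 1)*(z^2 + 4*z + 4) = (z + 1)*(z + 2)*(z + 2)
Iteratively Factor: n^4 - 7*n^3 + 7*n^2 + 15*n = (n - 3)*(n^3 - 4*n^2 - 5*n) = (n - 5)*(n - 3)*(n^2 + n) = n*(n - 5)*(n - 3)*(n + 1)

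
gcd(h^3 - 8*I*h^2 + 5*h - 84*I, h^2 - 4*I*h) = h - 4*I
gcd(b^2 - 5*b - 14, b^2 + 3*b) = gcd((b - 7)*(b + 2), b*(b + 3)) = 1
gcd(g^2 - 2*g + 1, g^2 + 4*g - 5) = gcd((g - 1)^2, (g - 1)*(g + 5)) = g - 1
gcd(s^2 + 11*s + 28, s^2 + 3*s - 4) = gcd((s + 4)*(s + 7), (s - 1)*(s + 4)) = s + 4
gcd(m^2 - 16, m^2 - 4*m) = m - 4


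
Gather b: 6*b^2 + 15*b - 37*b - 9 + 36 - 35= 6*b^2 - 22*b - 8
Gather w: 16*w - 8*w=8*w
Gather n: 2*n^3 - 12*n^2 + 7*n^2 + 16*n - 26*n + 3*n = 2*n^3 - 5*n^2 - 7*n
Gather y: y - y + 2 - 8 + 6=0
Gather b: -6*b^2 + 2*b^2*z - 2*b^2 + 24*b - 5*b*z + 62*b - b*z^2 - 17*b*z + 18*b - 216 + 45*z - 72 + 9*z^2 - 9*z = b^2*(2*z - 8) + b*(-z^2 - 22*z + 104) + 9*z^2 + 36*z - 288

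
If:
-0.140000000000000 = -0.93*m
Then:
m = 0.15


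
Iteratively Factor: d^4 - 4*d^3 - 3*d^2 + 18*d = (d)*(d^3 - 4*d^2 - 3*d + 18) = d*(d + 2)*(d^2 - 6*d + 9) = d*(d - 3)*(d + 2)*(d - 3)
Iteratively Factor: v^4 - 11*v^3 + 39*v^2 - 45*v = (v)*(v^3 - 11*v^2 + 39*v - 45) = v*(v - 3)*(v^2 - 8*v + 15) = v*(v - 3)^2*(v - 5)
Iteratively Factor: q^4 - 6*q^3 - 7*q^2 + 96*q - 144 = (q - 3)*(q^3 - 3*q^2 - 16*q + 48) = (q - 3)^2*(q^2 - 16) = (q - 3)^2*(q + 4)*(q - 4)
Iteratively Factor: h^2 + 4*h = (h)*(h + 4)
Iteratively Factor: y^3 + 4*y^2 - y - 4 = (y - 1)*(y^2 + 5*y + 4) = (y - 1)*(y + 1)*(y + 4)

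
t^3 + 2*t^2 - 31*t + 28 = (t - 4)*(t - 1)*(t + 7)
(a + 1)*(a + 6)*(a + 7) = a^3 + 14*a^2 + 55*a + 42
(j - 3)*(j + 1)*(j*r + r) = j^3*r - j^2*r - 5*j*r - 3*r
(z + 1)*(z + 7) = z^2 + 8*z + 7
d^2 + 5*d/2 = d*(d + 5/2)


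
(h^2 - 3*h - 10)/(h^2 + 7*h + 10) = (h - 5)/(h + 5)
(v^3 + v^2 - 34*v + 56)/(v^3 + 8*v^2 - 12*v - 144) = (v^2 + 5*v - 14)/(v^2 + 12*v + 36)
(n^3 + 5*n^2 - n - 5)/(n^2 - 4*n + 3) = (n^2 + 6*n + 5)/(n - 3)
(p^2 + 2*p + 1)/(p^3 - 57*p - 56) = (p + 1)/(p^2 - p - 56)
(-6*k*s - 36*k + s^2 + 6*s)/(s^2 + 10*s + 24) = (-6*k + s)/(s + 4)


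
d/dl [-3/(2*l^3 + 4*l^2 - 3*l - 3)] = 3*(6*l^2 + 8*l - 3)/(2*l^3 + 4*l^2 - 3*l - 3)^2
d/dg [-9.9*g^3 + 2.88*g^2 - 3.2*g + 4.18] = -29.7*g^2 + 5.76*g - 3.2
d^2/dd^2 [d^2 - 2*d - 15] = 2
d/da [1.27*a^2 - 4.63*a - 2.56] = 2.54*a - 4.63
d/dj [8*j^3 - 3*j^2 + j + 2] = 24*j^2 - 6*j + 1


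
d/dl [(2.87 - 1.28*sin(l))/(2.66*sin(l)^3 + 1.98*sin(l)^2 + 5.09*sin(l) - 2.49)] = (6.8096*sin(l)^3 - 20.3682*sin(l)^2 - 11.3652*sin(l) - 11.4211)*cos(l)/(7.0756*sin(l)^6 + 10.5336*sin(l)^5 + 30.9992*sin(l)^4 + 6.9096*sin(l)^3 + 16.0477*sin(l)^2 - 25.3482*sin(l) + 6.2001)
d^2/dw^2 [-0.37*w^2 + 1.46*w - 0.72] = -0.740000000000000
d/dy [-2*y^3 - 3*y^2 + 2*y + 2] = -6*y^2 - 6*y + 2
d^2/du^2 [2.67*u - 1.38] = 0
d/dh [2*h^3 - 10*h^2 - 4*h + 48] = 6*h^2 - 20*h - 4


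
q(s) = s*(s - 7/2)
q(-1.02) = 4.61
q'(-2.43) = -8.36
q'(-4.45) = -12.40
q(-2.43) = 14.41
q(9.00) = 49.50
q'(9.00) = 14.50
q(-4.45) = 35.38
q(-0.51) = 2.05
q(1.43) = -2.96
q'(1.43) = -0.64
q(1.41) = -2.95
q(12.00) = 102.00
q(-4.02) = 30.23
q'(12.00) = 20.50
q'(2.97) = 2.44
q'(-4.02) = -11.54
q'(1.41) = -0.68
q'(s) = 2*s - 7/2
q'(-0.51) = -4.52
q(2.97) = -1.57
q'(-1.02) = -5.54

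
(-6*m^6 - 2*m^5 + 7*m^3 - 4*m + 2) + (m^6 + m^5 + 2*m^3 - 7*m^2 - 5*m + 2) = -5*m^6 - m^5 + 9*m^3 - 7*m^2 - 9*m + 4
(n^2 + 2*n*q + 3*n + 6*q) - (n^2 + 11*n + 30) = 2*n*q - 8*n + 6*q - 30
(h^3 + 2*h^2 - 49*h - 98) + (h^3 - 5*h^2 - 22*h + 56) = 2*h^3 - 3*h^2 - 71*h - 42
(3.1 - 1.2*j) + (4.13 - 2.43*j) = 7.23 - 3.63*j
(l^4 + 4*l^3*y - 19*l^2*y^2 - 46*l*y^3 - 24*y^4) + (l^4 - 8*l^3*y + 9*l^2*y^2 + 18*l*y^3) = 2*l^4 - 4*l^3*y - 10*l^2*y^2 - 28*l*y^3 - 24*y^4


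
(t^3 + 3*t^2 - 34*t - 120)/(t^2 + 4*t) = t - 1 - 30/t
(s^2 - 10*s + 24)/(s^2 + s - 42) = (s - 4)/(s + 7)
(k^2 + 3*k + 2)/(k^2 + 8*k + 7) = (k + 2)/(k + 7)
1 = 1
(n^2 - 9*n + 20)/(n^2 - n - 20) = (n - 4)/(n + 4)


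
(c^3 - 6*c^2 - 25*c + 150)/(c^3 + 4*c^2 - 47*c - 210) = (c^2 - 11*c + 30)/(c^2 - c - 42)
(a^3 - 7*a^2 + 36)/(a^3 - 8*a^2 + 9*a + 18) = (a + 2)/(a + 1)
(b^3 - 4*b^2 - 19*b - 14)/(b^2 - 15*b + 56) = (b^2 + 3*b + 2)/(b - 8)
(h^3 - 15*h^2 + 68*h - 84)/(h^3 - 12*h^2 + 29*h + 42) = (h - 2)/(h + 1)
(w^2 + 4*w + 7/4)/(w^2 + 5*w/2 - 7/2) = (w + 1/2)/(w - 1)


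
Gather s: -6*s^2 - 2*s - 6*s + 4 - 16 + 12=-6*s^2 - 8*s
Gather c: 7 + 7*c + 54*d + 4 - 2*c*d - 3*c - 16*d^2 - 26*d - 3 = c*(4 - 2*d) - 16*d^2 + 28*d + 8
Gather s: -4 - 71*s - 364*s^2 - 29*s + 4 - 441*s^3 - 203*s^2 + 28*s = -441*s^3 - 567*s^2 - 72*s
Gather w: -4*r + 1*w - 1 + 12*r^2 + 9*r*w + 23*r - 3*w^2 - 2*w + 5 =12*r^2 + 19*r - 3*w^2 + w*(9*r - 1) + 4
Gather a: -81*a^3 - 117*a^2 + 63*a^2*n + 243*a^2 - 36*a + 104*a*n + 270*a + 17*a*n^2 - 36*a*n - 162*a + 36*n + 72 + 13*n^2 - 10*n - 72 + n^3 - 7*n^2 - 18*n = -81*a^3 + a^2*(63*n + 126) + a*(17*n^2 + 68*n + 72) + n^3 + 6*n^2 + 8*n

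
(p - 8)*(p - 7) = p^2 - 15*p + 56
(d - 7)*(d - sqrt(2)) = d^2 - 7*d - sqrt(2)*d + 7*sqrt(2)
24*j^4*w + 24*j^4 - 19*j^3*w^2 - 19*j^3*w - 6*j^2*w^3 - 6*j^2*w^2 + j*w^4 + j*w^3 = (-8*j + w)*(-j + w)*(3*j + w)*(j*w + j)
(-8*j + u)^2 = 64*j^2 - 16*j*u + u^2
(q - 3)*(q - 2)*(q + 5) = q^3 - 19*q + 30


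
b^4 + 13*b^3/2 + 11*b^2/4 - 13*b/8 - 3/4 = (b - 1/2)*(b + 1/2)^2*(b + 6)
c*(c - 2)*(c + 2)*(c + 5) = c^4 + 5*c^3 - 4*c^2 - 20*c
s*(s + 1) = s^2 + s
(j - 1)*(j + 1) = j^2 - 1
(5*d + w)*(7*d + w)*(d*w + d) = 35*d^3*w + 35*d^3 + 12*d^2*w^2 + 12*d^2*w + d*w^3 + d*w^2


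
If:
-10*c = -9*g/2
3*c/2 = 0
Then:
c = 0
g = 0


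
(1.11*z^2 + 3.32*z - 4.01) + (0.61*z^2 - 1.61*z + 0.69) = 1.72*z^2 + 1.71*z - 3.32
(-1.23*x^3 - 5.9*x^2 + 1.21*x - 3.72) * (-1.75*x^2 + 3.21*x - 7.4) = 2.1525*x^5 + 6.3767*x^4 - 11.9545*x^3 + 54.0541*x^2 - 20.8952*x + 27.528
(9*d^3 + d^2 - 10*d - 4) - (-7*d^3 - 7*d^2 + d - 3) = 16*d^3 + 8*d^2 - 11*d - 1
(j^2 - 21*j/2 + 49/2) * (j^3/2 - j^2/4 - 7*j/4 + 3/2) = j^5/2 - 11*j^4/2 + 105*j^3/8 + 55*j^2/4 - 469*j/8 + 147/4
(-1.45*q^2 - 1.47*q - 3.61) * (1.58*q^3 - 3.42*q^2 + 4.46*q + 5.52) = -2.291*q^5 + 2.6364*q^4 - 7.1434*q^3 - 2.214*q^2 - 24.215*q - 19.9272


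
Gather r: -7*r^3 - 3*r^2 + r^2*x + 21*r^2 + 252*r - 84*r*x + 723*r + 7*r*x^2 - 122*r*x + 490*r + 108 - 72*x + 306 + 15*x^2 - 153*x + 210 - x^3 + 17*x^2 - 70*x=-7*r^3 + r^2*(x + 18) + r*(7*x^2 - 206*x + 1465) - x^3 + 32*x^2 - 295*x + 624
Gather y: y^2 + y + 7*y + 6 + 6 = y^2 + 8*y + 12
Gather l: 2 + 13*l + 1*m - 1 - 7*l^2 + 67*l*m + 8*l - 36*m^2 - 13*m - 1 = -7*l^2 + l*(67*m + 21) - 36*m^2 - 12*m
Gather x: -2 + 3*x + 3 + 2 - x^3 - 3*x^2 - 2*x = -x^3 - 3*x^2 + x + 3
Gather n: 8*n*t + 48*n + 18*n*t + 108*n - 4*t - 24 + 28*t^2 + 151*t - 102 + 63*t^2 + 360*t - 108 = n*(26*t + 156) + 91*t^2 + 507*t - 234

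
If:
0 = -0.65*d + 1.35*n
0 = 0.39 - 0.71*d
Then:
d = 0.55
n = 0.26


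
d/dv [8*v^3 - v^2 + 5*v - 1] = 24*v^2 - 2*v + 5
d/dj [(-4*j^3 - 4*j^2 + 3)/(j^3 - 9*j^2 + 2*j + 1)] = (40*j^4 - 16*j^3 - 29*j^2 + 46*j - 6)/(j^6 - 18*j^5 + 85*j^4 - 34*j^3 - 14*j^2 + 4*j + 1)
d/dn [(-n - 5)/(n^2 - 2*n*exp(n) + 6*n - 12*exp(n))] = (-n^2 + 2*n*exp(n) - 6*n - 2*(n + 5)*(n*exp(n) - n + 7*exp(n) - 3) + 12*exp(n))/(n^2 - 2*n*exp(n) + 6*n - 12*exp(n))^2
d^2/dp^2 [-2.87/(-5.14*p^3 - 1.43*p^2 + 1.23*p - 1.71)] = (-(88.5108*p + 8.2082)*(5.14*p^3 + 1.43*p^2 - 1.23*p + 1.71) + 2.87*(15.42*p^2 + 2.86*p - 1.23)*(30.84*p^2 + 5.72*p - 2.46))/(5.14*p^3 + 1.43*p^2 - 1.23*p + 1.71)^3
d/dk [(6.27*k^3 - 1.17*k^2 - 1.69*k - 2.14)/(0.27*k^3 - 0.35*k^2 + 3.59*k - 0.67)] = (-1.8786*k^4 + 45.9312*k^3 - 15.6611*k^2 + 0.0697999999999999*k + 8.8149)/(0.0729*k^6 - 0.189*k^5 + 2.0611*k^4 - 2.8748*k^3 + 13.3571*k^2 - 4.8106*k + 0.4489)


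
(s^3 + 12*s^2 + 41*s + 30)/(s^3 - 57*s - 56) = (s^2 + 11*s + 30)/(s^2 - s - 56)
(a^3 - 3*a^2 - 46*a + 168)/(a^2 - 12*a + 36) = (a^2 + 3*a - 28)/(a - 6)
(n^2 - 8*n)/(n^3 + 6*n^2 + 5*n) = (n - 8)/(n^2 + 6*n + 5)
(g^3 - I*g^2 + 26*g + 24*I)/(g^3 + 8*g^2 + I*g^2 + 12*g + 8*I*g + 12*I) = (g^2 - 2*I*g + 24)/(g^2 + 8*g + 12)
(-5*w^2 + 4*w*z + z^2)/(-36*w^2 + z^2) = (5*w^2 - 4*w*z - z^2)/(36*w^2 - z^2)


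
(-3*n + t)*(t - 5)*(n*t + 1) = -3*n^2*t^2 + 15*n^2*t + n*t^3 - 5*n*t^2 - 3*n*t + 15*n + t^2 - 5*t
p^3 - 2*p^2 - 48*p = p*(p - 8)*(p + 6)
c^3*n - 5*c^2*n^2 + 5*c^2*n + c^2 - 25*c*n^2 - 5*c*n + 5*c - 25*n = (c + 5)*(c - 5*n)*(c*n + 1)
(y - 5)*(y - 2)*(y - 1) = y^3 - 8*y^2 + 17*y - 10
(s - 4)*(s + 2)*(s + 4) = s^3 + 2*s^2 - 16*s - 32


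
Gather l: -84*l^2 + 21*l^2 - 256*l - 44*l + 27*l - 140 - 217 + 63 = -63*l^2 - 273*l - 294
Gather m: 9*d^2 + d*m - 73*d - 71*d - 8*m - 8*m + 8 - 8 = 9*d^2 - 144*d + m*(d - 16)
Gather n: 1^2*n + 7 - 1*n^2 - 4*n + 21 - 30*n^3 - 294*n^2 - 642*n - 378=-30*n^3 - 295*n^2 - 645*n - 350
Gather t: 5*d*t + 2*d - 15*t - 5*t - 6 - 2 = 2*d + t*(5*d - 20) - 8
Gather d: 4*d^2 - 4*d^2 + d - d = 0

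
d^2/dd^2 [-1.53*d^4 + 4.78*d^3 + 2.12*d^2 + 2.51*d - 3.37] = -18.36*d^2 + 28.68*d + 4.24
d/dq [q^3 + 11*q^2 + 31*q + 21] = 3*q^2 + 22*q + 31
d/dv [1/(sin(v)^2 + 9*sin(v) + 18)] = -(2*sin(v) + 9)*cos(v)/(sin(v)^2 + 9*sin(v) + 18)^2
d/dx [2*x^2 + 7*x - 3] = 4*x + 7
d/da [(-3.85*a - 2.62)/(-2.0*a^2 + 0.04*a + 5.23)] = (7.7*a^2 - 0.154*a - (3.85*a + 2.62)*(4.0*a - 0.04) - 20.1355)/(-2.0*a^2 + 0.04*a + 5.23)^2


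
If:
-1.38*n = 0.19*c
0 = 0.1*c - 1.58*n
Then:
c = 0.00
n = 0.00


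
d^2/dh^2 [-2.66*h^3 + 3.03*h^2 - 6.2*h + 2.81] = 6.06 - 15.96*h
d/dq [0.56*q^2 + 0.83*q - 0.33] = 1.12*q + 0.83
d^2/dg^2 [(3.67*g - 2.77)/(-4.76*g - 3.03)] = (231.386456 - 2.8421709430404e-14*g)/(4.76*g + 3.03)^3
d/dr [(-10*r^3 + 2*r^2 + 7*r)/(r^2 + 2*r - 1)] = (-10*r^4 - 40*r^3 + 27*r^2 - 4*r - 7)/(r^4 + 4*r^3 + 2*r^2 - 4*r + 1)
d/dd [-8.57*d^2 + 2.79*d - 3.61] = 2.79 - 17.14*d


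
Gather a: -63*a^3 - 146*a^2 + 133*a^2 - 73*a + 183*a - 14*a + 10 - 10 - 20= -63*a^3 - 13*a^2 + 96*a - 20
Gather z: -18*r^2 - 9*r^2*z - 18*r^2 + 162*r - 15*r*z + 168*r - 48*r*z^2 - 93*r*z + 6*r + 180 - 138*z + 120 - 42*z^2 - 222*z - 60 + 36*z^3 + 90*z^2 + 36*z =-36*r^2 + 336*r + 36*z^3 + z^2*(48 - 48*r) + z*(-9*r^2 - 108*r - 324) + 240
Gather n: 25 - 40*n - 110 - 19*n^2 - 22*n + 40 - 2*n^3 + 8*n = -2*n^3 - 19*n^2 - 54*n - 45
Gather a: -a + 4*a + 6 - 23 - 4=3*a - 21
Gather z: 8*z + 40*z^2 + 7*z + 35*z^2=75*z^2 + 15*z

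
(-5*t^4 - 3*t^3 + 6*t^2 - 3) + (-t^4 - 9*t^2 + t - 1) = -6*t^4 - 3*t^3 - 3*t^2 + t - 4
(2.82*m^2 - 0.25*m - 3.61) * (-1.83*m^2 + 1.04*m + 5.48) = -5.1606*m^4 + 3.3903*m^3 + 21.7999*m^2 - 5.1244*m - 19.7828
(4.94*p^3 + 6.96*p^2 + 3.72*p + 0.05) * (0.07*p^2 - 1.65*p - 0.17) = 0.3458*p^5 - 7.6638*p^4 - 12.0634*p^3 - 7.3177*p^2 - 0.7149*p - 0.0085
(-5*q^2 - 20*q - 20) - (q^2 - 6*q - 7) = -6*q^2 - 14*q - 13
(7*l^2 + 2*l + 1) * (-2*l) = -14*l^3 - 4*l^2 - 2*l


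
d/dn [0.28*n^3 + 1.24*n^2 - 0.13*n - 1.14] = 0.84*n^2 + 2.48*n - 0.13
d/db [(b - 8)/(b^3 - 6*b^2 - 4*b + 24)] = (b^3 - 6*b^2 - 4*b + (b - 8)*(-3*b^2 + 12*b + 4) + 24)/(b^3 - 6*b^2 - 4*b + 24)^2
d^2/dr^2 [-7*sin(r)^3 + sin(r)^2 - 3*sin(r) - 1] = 63*sin(r)^3 - 4*sin(r)^2 - 39*sin(r) + 2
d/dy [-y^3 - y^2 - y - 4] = -3*y^2 - 2*y - 1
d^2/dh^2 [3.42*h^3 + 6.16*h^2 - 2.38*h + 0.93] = 20.52*h + 12.32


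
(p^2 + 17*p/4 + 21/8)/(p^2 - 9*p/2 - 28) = (p + 3/4)/(p - 8)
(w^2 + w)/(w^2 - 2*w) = (w + 1)/(w - 2)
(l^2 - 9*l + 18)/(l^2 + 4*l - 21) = (l - 6)/(l + 7)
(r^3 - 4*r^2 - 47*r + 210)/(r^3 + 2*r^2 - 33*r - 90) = (r^2 + 2*r - 35)/(r^2 + 8*r + 15)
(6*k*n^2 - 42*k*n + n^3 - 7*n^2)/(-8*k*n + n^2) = (-6*k*n + 42*k - n^2 + 7*n)/(8*k - n)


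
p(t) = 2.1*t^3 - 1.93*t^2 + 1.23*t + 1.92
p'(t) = 6.3*t^2 - 3.86*t + 1.23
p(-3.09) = -82.27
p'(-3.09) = 73.31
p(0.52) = 2.33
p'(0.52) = 0.93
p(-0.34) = 1.20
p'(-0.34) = 3.27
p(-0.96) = -2.90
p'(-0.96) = 10.74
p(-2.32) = -37.54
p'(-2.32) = 44.09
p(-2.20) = -32.49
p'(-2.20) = 40.21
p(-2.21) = -32.89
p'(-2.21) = 40.53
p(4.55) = 165.37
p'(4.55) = 114.09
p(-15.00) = -7538.28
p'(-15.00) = 1476.63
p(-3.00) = -75.84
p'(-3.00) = 69.51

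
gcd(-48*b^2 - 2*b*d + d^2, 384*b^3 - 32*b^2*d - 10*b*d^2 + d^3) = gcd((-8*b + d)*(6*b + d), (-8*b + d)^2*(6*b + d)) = 48*b^2 + 2*b*d - d^2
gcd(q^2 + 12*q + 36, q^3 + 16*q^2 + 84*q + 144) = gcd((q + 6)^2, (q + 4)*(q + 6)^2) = q^2 + 12*q + 36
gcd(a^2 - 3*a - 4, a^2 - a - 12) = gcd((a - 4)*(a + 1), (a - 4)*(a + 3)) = a - 4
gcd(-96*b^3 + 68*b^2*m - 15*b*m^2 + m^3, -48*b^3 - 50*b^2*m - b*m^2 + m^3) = 8*b - m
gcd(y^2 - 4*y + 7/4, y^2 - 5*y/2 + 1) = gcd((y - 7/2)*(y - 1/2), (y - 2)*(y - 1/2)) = y - 1/2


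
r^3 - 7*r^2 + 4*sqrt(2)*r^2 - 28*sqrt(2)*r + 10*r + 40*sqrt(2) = (r - 5)*(r - 2)*(r + 4*sqrt(2))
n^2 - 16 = (n - 4)*(n + 4)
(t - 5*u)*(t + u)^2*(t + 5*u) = t^4 + 2*t^3*u - 24*t^2*u^2 - 50*t*u^3 - 25*u^4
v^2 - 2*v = v*(v - 2)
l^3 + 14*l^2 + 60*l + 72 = (l + 2)*(l + 6)^2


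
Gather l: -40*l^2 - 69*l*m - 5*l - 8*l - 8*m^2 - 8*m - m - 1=-40*l^2 + l*(-69*m - 13) - 8*m^2 - 9*m - 1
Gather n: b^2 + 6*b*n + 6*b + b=b^2 + 6*b*n + 7*b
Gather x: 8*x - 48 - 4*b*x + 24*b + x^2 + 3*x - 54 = 24*b + x^2 + x*(11 - 4*b) - 102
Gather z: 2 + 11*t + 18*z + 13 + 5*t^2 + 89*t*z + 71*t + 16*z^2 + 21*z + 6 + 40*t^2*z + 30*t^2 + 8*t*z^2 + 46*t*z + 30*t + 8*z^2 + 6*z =35*t^2 + 112*t + z^2*(8*t + 24) + z*(40*t^2 + 135*t + 45) + 21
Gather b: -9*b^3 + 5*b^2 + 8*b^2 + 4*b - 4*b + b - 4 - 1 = -9*b^3 + 13*b^2 + b - 5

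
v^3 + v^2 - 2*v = v*(v - 1)*(v + 2)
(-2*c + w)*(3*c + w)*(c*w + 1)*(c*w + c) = -6*c^4*w^2 - 6*c^4*w + c^3*w^3 + c^3*w^2 - 6*c^3*w - 6*c^3 + c^2*w^4 + c^2*w^3 + c^2*w^2 + c^2*w + c*w^3 + c*w^2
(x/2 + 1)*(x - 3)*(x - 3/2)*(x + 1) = x^4/2 - 3*x^3/4 - 7*x^2/2 + 9*x/4 + 9/2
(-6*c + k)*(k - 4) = -6*c*k + 24*c + k^2 - 4*k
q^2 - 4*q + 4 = (q - 2)^2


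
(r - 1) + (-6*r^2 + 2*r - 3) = -6*r^2 + 3*r - 4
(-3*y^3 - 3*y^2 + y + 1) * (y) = -3*y^4 - 3*y^3 + y^2 + y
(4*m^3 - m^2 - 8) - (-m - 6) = 4*m^3 - m^2 + m - 2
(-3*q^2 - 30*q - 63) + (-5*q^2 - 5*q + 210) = -8*q^2 - 35*q + 147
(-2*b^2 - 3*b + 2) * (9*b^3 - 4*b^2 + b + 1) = -18*b^5 - 19*b^4 + 28*b^3 - 13*b^2 - b + 2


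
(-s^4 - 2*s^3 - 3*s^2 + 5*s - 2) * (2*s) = -2*s^5 - 4*s^4 - 6*s^3 + 10*s^2 - 4*s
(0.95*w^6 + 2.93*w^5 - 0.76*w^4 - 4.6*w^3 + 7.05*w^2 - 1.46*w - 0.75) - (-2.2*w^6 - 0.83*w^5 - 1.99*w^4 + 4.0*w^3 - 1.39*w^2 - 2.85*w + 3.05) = 3.15*w^6 + 3.76*w^5 + 1.23*w^4 - 8.6*w^3 + 8.44*w^2 + 1.39*w - 3.8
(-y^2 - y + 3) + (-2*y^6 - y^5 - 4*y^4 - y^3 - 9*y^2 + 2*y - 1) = -2*y^6 - y^5 - 4*y^4 - y^3 - 10*y^2 + y + 2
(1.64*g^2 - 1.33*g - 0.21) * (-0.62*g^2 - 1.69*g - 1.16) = -1.0168*g^4 - 1.947*g^3 + 0.4755*g^2 + 1.8977*g + 0.2436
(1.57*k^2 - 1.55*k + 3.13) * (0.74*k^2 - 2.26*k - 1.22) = 1.1618*k^4 - 4.6952*k^3 + 3.9038*k^2 - 5.1828*k - 3.8186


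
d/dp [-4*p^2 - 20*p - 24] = -8*p - 20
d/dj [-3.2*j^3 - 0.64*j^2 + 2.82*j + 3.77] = -9.6*j^2 - 1.28*j + 2.82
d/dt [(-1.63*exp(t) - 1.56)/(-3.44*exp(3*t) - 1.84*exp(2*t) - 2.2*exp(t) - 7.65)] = (-11.2144*exp(3*t) - 19.0984*exp(2*t) - 5.7408*exp(t) + 9.0375)*exp(t)/(11.8336*exp(6*t) + 12.6592*exp(5*t) + 18.5216*exp(4*t) + 60.728*exp(3*t) + 32.992*exp(2*t) + 33.66*exp(t) + 58.5225)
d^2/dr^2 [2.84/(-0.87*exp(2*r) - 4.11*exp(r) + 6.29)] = (-2.84*(1.74*exp(r) + 4.11)*(3.48*exp(r) + 8.22)*exp(r) + (9.8832*exp(r) + 11.6724)*(0.87*exp(2*r) + 4.11*exp(r) - 6.29))*exp(r)/(0.87*exp(2*r) + 4.11*exp(r) - 6.29)^3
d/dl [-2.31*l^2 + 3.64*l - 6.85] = 3.64 - 4.62*l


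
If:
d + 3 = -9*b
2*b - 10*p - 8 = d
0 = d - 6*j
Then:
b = 10*p/11 + 5/11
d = -90*p/11 - 78/11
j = -15*p/11 - 13/11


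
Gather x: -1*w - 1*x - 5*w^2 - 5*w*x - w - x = -5*w^2 - 2*w + x*(-5*w - 2)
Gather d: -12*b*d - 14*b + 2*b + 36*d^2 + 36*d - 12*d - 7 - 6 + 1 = -12*b + 36*d^2 + d*(24 - 12*b) - 12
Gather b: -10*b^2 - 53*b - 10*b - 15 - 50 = -10*b^2 - 63*b - 65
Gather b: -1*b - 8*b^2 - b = -8*b^2 - 2*b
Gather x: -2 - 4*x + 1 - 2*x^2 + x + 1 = -2*x^2 - 3*x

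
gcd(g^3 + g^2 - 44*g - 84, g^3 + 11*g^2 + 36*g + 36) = g^2 + 8*g + 12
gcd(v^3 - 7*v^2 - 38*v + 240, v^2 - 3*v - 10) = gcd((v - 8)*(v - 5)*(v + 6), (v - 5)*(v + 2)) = v - 5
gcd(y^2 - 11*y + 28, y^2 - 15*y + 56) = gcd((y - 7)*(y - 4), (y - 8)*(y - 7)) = y - 7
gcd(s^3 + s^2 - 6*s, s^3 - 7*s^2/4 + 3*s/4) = s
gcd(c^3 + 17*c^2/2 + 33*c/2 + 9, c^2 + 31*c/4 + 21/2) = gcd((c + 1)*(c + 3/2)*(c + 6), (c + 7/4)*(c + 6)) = c + 6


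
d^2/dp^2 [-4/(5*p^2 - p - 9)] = 8*(-25*p^2 + 5*p + (10*p - 1)^2 + 45)/(-5*p^2 + p + 9)^3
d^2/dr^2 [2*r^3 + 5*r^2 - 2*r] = 12*r + 10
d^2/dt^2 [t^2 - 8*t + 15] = 2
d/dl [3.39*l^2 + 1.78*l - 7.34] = 6.78*l + 1.78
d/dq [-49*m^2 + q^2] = 2*q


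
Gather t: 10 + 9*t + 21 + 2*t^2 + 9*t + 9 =2*t^2 + 18*t + 40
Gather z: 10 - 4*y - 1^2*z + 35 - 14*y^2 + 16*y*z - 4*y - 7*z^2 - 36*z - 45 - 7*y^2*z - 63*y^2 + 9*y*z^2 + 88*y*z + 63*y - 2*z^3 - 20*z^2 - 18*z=-77*y^2 + 55*y - 2*z^3 + z^2*(9*y - 27) + z*(-7*y^2 + 104*y - 55)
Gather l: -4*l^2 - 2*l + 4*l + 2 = -4*l^2 + 2*l + 2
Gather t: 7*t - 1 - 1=7*t - 2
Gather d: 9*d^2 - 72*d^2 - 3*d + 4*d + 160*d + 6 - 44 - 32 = -63*d^2 + 161*d - 70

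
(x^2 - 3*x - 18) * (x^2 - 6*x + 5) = x^4 - 9*x^3 + 5*x^2 + 93*x - 90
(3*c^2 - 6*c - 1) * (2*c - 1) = 6*c^3 - 15*c^2 + 4*c + 1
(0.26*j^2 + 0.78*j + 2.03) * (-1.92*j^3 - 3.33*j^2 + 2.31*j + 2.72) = -0.4992*j^5 - 2.3634*j^4 - 5.8944*j^3 - 4.2509*j^2 + 6.8109*j + 5.5216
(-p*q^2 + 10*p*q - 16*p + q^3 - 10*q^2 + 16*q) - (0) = -p*q^2 + 10*p*q - 16*p + q^3 - 10*q^2 + 16*q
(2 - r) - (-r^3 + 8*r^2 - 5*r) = r^3 - 8*r^2 + 4*r + 2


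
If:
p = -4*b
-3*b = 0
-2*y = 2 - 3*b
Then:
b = 0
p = 0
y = -1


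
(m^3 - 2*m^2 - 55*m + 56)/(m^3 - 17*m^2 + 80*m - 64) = (m + 7)/(m - 8)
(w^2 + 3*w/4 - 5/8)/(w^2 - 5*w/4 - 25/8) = (2*w - 1)/(2*w - 5)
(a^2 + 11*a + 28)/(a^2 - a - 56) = (a + 4)/(a - 8)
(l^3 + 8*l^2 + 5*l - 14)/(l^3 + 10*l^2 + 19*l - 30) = (l^2 + 9*l + 14)/(l^2 + 11*l + 30)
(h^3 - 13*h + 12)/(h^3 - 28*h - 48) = (-h^3 + 13*h - 12)/(-h^3 + 28*h + 48)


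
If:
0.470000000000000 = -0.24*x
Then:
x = -1.96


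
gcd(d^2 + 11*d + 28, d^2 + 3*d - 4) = d + 4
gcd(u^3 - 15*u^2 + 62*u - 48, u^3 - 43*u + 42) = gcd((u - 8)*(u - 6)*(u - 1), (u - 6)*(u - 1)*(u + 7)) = u^2 - 7*u + 6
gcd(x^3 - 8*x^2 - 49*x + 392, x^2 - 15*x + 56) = x^2 - 15*x + 56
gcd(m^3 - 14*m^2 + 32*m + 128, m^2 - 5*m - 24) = m - 8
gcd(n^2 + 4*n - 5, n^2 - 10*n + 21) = 1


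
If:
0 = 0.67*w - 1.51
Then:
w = 2.25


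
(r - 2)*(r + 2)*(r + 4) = r^3 + 4*r^2 - 4*r - 16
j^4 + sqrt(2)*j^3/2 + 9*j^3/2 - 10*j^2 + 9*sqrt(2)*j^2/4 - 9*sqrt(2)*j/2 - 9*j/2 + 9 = (j - 3/2)*(j + 6)*(j - sqrt(2)/2)*(j + sqrt(2))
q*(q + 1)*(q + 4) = q^3 + 5*q^2 + 4*q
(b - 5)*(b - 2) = b^2 - 7*b + 10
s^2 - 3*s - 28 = (s - 7)*(s + 4)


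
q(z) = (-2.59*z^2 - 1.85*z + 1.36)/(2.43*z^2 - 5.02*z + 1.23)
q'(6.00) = 0.16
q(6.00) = -1.76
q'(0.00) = 3.01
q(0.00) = 1.11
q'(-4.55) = 0.08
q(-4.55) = -0.59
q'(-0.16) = 1.61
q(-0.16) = 0.76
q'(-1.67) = 0.28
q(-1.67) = -0.17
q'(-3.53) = 0.11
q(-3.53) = -0.50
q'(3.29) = 1.25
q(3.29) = -2.97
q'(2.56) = 4.64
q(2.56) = -4.73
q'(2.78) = 2.83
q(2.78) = -3.93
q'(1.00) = 4.90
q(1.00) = 2.26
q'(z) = (5.02 - 4.86*z)*(-2.59*z^2 - 1.85*z + 1.36)/(2.43*z^2 - 5.02*z + 1.23)^2 + (-5.18*z - 1.85)/(2.43*z^2 - 5.02*z + 1.23) = (17.4973*z^2 - 12.981*z + 4.5517)/(5.9049*z^4 - 24.3972*z^3 + 31.1782*z^2 - 12.3492*z + 1.5129)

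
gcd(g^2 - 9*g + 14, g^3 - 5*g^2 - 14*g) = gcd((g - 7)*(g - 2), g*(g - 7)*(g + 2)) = g - 7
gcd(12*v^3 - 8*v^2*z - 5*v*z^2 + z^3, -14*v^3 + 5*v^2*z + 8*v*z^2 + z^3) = -2*v^2 + v*z + z^2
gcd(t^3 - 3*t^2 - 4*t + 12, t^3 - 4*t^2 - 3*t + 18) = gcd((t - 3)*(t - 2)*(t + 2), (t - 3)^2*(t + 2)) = t^2 - t - 6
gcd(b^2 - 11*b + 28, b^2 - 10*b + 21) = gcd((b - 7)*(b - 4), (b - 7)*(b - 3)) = b - 7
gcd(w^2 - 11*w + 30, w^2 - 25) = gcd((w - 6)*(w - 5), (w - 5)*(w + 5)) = w - 5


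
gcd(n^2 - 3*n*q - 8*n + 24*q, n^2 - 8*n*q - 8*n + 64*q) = n - 8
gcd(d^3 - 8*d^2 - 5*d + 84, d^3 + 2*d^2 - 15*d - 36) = d^2 - d - 12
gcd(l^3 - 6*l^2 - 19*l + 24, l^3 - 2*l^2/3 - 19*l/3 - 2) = 1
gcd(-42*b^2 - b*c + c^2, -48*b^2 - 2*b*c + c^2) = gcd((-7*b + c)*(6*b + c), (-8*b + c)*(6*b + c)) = 6*b + c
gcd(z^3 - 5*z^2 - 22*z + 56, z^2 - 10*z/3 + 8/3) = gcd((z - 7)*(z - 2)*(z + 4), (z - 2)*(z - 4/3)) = z - 2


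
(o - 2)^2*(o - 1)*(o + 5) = o^4 - 17*o^2 + 36*o - 20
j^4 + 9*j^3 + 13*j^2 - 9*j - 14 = (j - 1)*(j + 1)*(j + 2)*(j + 7)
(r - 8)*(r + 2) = r^2 - 6*r - 16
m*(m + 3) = m^2 + 3*m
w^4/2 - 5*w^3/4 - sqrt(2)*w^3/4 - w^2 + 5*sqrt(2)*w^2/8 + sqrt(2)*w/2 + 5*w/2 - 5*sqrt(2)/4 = (w/2 + sqrt(2)/2)*(w - 5/2)*(w - sqrt(2))*(w - sqrt(2)/2)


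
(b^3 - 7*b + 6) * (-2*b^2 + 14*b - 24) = -2*b^5 + 14*b^4 - 10*b^3 - 110*b^2 + 252*b - 144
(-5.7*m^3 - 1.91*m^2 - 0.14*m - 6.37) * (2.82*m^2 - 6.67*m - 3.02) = -16.074*m^5 + 32.6328*m^4 + 29.5589*m^3 - 11.2614*m^2 + 42.9107*m + 19.2374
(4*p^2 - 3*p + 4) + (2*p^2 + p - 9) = 6*p^2 - 2*p - 5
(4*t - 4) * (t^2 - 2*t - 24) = 4*t^3 - 12*t^2 - 88*t + 96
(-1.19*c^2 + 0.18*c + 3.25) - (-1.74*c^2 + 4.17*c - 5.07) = 0.55*c^2 - 3.99*c + 8.32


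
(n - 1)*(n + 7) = n^2 + 6*n - 7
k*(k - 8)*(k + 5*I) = k^3 - 8*k^2 + 5*I*k^2 - 40*I*k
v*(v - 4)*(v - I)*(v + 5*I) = v^4 - 4*v^3 + 4*I*v^3 + 5*v^2 - 16*I*v^2 - 20*v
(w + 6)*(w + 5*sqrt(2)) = w^2 + 6*w + 5*sqrt(2)*w + 30*sqrt(2)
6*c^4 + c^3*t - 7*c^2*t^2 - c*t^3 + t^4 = (-3*c + t)*(-c + t)*(c + t)*(2*c + t)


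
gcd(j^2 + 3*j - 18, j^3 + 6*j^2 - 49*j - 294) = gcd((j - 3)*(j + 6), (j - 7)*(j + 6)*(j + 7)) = j + 6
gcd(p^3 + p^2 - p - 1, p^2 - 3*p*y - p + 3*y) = p - 1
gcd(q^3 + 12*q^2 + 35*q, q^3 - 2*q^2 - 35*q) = q^2 + 5*q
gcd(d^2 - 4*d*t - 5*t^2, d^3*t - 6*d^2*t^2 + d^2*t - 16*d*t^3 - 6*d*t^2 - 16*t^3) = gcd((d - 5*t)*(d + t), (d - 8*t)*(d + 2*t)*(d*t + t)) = 1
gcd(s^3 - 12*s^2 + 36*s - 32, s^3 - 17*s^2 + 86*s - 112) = s^2 - 10*s + 16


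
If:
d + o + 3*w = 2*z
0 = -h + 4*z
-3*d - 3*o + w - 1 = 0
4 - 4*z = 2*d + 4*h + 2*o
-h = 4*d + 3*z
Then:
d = -161/408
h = 46/51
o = 19/136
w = 4/17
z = 23/102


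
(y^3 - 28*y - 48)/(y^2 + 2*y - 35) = (y^3 - 28*y - 48)/(y^2 + 2*y - 35)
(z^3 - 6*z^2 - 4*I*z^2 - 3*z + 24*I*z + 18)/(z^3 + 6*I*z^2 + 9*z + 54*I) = (z^2 - z*(6 + I) + 6*I)/(z^2 + 9*I*z - 18)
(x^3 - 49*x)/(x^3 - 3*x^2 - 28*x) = (x + 7)/(x + 4)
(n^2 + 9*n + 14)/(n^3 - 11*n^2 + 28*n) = (n^2 + 9*n + 14)/(n*(n^2 - 11*n + 28))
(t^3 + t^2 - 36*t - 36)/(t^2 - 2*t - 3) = (t^2 - 36)/(t - 3)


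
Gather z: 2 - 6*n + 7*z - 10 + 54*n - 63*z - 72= 48*n - 56*z - 80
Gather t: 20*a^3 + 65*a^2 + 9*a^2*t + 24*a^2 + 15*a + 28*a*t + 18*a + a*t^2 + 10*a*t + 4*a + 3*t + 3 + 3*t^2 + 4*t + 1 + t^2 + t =20*a^3 + 89*a^2 + 37*a + t^2*(a + 4) + t*(9*a^2 + 38*a + 8) + 4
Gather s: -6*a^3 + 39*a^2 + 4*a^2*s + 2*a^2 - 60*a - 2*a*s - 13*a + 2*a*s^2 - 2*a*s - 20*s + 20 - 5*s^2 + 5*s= -6*a^3 + 41*a^2 - 73*a + s^2*(2*a - 5) + s*(4*a^2 - 4*a - 15) + 20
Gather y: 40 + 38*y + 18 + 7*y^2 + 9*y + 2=7*y^2 + 47*y + 60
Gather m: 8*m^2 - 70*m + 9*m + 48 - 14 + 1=8*m^2 - 61*m + 35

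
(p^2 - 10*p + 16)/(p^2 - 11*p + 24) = (p - 2)/(p - 3)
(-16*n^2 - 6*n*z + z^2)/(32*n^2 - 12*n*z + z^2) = (2*n + z)/(-4*n + z)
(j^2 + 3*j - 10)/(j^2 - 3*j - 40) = (j - 2)/(j - 8)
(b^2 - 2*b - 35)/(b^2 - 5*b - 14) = (b + 5)/(b + 2)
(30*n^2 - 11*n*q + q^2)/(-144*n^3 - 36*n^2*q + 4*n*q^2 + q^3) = (-5*n + q)/(24*n^2 + 10*n*q + q^2)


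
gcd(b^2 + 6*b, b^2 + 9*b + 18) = b + 6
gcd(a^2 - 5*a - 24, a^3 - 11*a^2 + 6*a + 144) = a^2 - 5*a - 24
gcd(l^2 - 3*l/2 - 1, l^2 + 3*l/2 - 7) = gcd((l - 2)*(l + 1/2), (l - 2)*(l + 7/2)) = l - 2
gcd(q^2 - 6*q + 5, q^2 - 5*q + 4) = q - 1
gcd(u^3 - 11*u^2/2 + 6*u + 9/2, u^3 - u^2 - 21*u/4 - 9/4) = u^2 - 5*u/2 - 3/2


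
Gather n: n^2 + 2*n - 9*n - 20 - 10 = n^2 - 7*n - 30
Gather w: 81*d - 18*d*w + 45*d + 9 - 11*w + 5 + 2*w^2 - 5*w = 126*d + 2*w^2 + w*(-18*d - 16) + 14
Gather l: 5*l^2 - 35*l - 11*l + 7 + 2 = 5*l^2 - 46*l + 9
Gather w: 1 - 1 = 0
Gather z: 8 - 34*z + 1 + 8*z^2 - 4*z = 8*z^2 - 38*z + 9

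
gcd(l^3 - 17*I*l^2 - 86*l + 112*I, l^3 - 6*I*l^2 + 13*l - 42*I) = l^2 - 9*I*l - 14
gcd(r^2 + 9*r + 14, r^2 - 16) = 1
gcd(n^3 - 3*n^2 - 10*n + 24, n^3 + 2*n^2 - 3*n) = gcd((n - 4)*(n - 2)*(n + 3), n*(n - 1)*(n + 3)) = n + 3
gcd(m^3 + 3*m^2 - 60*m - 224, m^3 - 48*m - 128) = m^2 - 4*m - 32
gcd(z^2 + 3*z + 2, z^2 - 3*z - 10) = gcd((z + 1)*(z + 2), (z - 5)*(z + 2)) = z + 2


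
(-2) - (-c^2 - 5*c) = c^2 + 5*c - 2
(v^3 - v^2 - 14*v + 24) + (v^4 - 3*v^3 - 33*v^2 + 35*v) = v^4 - 2*v^3 - 34*v^2 + 21*v + 24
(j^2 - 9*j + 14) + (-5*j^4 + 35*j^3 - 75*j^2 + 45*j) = -5*j^4 + 35*j^3 - 74*j^2 + 36*j + 14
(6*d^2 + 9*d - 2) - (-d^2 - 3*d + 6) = 7*d^2 + 12*d - 8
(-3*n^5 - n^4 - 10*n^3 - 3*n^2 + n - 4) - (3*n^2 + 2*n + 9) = -3*n^5 - n^4 - 10*n^3 - 6*n^2 - n - 13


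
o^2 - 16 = (o - 4)*(o + 4)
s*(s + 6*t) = s^2 + 6*s*t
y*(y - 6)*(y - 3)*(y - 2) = y^4 - 11*y^3 + 36*y^2 - 36*y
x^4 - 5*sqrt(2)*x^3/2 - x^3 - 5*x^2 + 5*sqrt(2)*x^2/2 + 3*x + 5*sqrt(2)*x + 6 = (x - 2)*(x + 1)*(x - 3*sqrt(2))*(x + sqrt(2)/2)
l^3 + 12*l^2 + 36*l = l*(l + 6)^2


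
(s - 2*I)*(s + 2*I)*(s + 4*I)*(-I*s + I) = -I*s^4 + 4*s^3 + I*s^3 - 4*s^2 - 4*I*s^2 + 16*s + 4*I*s - 16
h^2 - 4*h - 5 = (h - 5)*(h + 1)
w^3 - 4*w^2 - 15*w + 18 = (w - 6)*(w - 1)*(w + 3)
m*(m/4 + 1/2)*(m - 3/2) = m^3/4 + m^2/8 - 3*m/4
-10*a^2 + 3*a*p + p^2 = (-2*a + p)*(5*a + p)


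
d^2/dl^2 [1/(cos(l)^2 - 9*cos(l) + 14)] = (-4*sin(l)^4 + 27*sin(l)^2 - 639*cos(l)/4 + 27*cos(3*l)/4 + 111)/((cos(l) - 7)^3*(cos(l) - 2)^3)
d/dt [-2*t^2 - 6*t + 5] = -4*t - 6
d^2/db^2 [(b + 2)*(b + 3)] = 2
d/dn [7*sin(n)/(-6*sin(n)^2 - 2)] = 7*(3*sin(n)^2 - 1)*cos(n)/(2*(3*sin(n)^2 + 1)^2)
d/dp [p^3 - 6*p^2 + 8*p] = 3*p^2 - 12*p + 8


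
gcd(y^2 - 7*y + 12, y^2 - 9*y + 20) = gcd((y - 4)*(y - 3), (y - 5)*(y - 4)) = y - 4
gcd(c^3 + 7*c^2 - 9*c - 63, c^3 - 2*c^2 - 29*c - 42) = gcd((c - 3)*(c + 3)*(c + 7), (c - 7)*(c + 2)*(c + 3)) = c + 3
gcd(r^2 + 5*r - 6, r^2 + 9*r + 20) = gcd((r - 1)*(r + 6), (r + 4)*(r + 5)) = 1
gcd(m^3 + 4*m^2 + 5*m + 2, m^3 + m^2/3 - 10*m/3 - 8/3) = m + 1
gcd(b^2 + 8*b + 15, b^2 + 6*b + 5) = b + 5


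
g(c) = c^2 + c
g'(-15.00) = -29.00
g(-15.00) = 210.00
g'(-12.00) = -23.00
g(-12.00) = 132.00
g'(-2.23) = -3.46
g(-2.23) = 2.74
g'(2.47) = 5.94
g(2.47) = 8.57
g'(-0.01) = 0.98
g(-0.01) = -0.01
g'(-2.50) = -4.00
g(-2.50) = 3.75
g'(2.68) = 6.36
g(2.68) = 9.86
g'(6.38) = 13.76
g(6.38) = 47.08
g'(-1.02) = -1.04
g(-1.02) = 0.02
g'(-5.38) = -9.76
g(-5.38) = 23.56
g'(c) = 2*c + 1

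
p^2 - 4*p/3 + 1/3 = (p - 1)*(p - 1/3)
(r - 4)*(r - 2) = r^2 - 6*r + 8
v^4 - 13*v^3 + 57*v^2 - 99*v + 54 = (v - 6)*(v - 3)^2*(v - 1)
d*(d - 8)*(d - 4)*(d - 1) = d^4 - 13*d^3 + 44*d^2 - 32*d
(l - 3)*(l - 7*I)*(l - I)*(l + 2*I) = l^4 - 3*l^3 - 6*I*l^3 + 9*l^2 + 18*I*l^2 - 27*l - 14*I*l + 42*I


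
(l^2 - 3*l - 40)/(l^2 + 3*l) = (l^2 - 3*l - 40)/(l*(l + 3))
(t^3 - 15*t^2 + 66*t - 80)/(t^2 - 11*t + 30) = (t^2 - 10*t + 16)/(t - 6)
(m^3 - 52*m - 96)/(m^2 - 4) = (m^2 - 2*m - 48)/(m - 2)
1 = 1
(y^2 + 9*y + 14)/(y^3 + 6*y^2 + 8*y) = (y + 7)/(y*(y + 4))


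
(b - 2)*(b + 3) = b^2 + b - 6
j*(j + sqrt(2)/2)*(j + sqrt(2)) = j^3 + 3*sqrt(2)*j^2/2 + j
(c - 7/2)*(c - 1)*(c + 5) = c^3 + c^2/2 - 19*c + 35/2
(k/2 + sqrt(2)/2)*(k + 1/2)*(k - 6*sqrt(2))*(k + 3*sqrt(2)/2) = k^4/2 - 7*sqrt(2)*k^3/4 + k^3/4 - 27*k^2/2 - 7*sqrt(2)*k^2/8 - 9*sqrt(2)*k - 27*k/4 - 9*sqrt(2)/2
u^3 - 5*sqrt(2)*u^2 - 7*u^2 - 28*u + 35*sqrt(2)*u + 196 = (u - 7)*(u - 7*sqrt(2))*(u + 2*sqrt(2))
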